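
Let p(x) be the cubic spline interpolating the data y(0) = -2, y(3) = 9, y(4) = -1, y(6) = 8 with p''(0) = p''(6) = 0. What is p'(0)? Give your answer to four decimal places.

9.8262

With M_i denoting the second derivative at x_i, h_i = 3, 1, 2, and Δ_i = (y_(i+1) − y_i)/h_i = 11/3, -10, 9/2:
  3·M_0 + 8·M_1 + 1·M_2 = 6(Δ_1 - Δ_0) = -82
  1·M_1 + 6·M_2 + 2·M_3 = 6(Δ_2 - Δ_1) = 87
Natural end conditions: M_0 = M_3 = 0.
Solving the tridiagonal system: M_0 = 0, M_1 = -579/47, M_2 = 778/47, M_3 = 0.
On [0, 3], p'(x) = b_0 + 2c_0·x + 3d_0·x² with b_0 = Δ_0 - h_0(2M_0 + M_1)/6 = 2771/282, c_0 = M_0/2 = 0, d_0 = (M_1 - M_0)/(6h_0) = -193/282. So p'(0) = 2771/282.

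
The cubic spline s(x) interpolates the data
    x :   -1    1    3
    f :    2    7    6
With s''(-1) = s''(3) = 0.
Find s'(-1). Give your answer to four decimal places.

Write σ_i for s''(x_i). With h_i = 2, 2 and divided differences Δ_i = 5/2, -1/2, the continuity of s' gives the tridiagonal system
  2·σ_0 + 8·σ_1 + 2·σ_2 = 6(Δ_1 - Δ_0) = -18
Natural end conditions: σ_0 = σ_2 = 0.
Hence σ_0 = 0, σ_1 = -9/4, σ_2 = 0.
On [-1, 1], s'(x) = b_0 + 2c_0·(x + 1) + 3d_0·(x + 1)² with b_0 = Δ_0 - h_0(2σ_0 + σ_1)/6 = 13/4, c_0 = σ_0/2 = 0, d_0 = (σ_1 - σ_0)/(6h_0) = -3/16. So s'(-1) = 13/4.

3.2500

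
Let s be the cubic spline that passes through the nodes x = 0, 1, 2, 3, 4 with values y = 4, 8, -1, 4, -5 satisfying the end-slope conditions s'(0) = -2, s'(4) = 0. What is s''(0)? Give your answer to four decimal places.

37.6786

With M_i denoting the second derivative at x_i, h_i = 1, 1, 1, 1, and Δ_i = (y_(i+1) − y_i)/h_i = 4, -9, 5, -9:
  1·M_0 + 4·M_1 + 1·M_2 = 6(Δ_1 - Δ_0) = -78
  1·M_1 + 4·M_2 + 1·M_3 = 6(Δ_2 - Δ_1) = 84
  1·M_2 + 4·M_3 + 1·M_4 = 6(Δ_3 - Δ_2) = -84
Clamped end conditions give two more equations: 2h_0·M_0 + h_0·M_1 = 6(Δ_0 - s'(0)) = 36 and h_3·M_3 + 2h_3·M_4 = 6(s'(4) - Δ_3) = 54.
Solving the tridiagonal system: M_0 = 1055/28, M_1 = -551/14, M_2 = 167/4, M_3 = -611/14, M_4 = 1367/28.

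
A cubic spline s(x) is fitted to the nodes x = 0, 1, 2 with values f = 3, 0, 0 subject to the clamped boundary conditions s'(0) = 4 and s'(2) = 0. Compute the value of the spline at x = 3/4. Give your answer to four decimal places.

Write m_i for s''(x_i). With h_i = 1, 1 and divided differences Δ_i = -3, 0, the continuity of s' gives the tridiagonal system
  1·m_0 + 4·m_1 + 1·m_2 = 6(Δ_1 - Δ_0) = 18
Clamped end conditions give two more equations: 2h_0·m_0 + h_0·m_1 = 6(Δ_0 - s'(0)) = -42 and h_1·m_1 + 2h_1·m_2 = 6(s'(2) - Δ_1) = 0.
Hence m_0 = -55/2, m_1 = 13, m_2 = -13/2.
On [0, 1], s(x) = 3 + 4·x - 55/4·x² + 27/4·x³.
With x = 3/4: s(3/4) = 285/256.

1.1133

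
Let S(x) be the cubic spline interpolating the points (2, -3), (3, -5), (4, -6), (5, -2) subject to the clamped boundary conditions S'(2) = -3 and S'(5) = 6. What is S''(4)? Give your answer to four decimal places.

Let M_i = S''(x_i). Step sizes h_i = 1, 1, 1; slopes of the chords Δ_i = (y_(i+1) - y_i)/h_i = -2, -1, 4.
  1·M_0 + 4·M_1 + 1·M_2 = 6(Δ_1 - Δ_0) = 6
  1·M_1 + 4·M_2 + 1·M_3 = 6(Δ_2 - Δ_1) = 30
Clamped end conditions give two more equations: 2h_0·M_0 + h_0·M_1 = 6(Δ_0 - S'(2)) = 6 and h_2·M_2 + 2h_2·M_3 = 6(S'(5) - Δ_2) = 12.
Hence M_0 = 18/5, M_1 = -6/5, M_2 = 36/5, M_3 = 12/5.

7.2000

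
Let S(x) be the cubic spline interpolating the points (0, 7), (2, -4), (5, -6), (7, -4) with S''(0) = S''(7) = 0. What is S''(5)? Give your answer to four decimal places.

0.1429

Put m_i = S'' at the i-th knot. Here h = (2, 3, 2) and Δ = (-11/2, -2/3, 1), so the interior equations h_(i-1)·m_(i-1) + 2(h_(i-1)+h_i)·m_i + h_i·m_(i+1) = 6(Δ_i − Δ_(i-1)) read
  2·m_0 + 10·m_1 + 3·m_2 = 6(Δ_1 - Δ_0) = 29
  3·m_1 + 10·m_2 + 2·m_3 = 6(Δ_2 - Δ_1) = 10
Natural end conditions: m_0 = m_3 = 0.
Hence m_0 = 0, m_1 = 20/7, m_2 = 1/7, m_3 = 0.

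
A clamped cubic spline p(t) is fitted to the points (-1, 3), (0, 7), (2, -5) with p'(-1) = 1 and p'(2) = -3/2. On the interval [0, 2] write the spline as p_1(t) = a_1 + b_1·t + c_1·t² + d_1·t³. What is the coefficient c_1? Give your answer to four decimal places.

With σ_i denoting the second derivative at x_i, h_i = 1, 2, and Δ_i = (y_(i+1) − y_i)/h_i = 4, -6:
  1·σ_0 + 6·σ_1 + 2·σ_2 = 6(Δ_1 - Δ_0) = -60
Clamped end conditions give two more equations: 2h_0·σ_0 + h_0·σ_1 = 6(Δ_0 - p'(-1)) = 18 and h_1·σ_1 + 2h_1·σ_2 = 6(p'(2) - Δ_1) = 27.
Hence σ_0 = 109/6, σ_1 = -55/3, σ_2 = 191/12.
On [0, 2], with p_1(t) = a_1 + b_1·t + c_1·t² + d_1·t³: c_1 = σ_1/2 = -55/6, d_1 = (σ_2 - σ_1)/(6h_1) = 137/48, b_1 = Δ_1 - h_1(2σ_1 + σ_2)/6 = 11/12.

-9.1667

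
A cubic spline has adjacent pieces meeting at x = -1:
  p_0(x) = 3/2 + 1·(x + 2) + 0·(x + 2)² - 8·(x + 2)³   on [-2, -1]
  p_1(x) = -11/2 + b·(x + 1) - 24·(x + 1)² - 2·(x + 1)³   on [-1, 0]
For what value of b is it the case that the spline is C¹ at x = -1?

-23

p_0'(x) = 1 + 0·(x + 2) - 24·(x + 2)², so p_0'(-1) = -23. On the right, p_1'(-1) = b, so b = -23.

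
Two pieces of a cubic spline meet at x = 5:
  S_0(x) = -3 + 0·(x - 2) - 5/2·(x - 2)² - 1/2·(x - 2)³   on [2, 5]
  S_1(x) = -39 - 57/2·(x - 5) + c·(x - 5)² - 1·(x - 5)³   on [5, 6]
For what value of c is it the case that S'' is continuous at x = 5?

S_0''(x) = -5 - 3·(x - 2), so S_0''(5) = -14. On the right, S_1''(5) = 2c, so c = -7.

-7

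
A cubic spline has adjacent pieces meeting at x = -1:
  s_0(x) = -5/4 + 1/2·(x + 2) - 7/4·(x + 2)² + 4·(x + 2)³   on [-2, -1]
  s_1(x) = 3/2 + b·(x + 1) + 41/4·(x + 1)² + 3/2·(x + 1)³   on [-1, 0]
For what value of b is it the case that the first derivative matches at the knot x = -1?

9

s_0'(x) = 1/2 - 7/2·(x + 2) + 12·(x + 2)², so s_0'(-1) = 9. On the right, s_1'(-1) = b, so b = 9.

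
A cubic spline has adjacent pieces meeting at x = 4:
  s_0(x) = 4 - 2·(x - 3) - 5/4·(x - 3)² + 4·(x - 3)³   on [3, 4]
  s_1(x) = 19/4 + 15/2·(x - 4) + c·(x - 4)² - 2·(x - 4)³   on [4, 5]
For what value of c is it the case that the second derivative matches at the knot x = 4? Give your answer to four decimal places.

s_0''(x) = -5/2 + 24·(x - 3), so s_0''(4) = 43/2. On the right, s_1''(4) = 2c, so c = 43/4.

10.7500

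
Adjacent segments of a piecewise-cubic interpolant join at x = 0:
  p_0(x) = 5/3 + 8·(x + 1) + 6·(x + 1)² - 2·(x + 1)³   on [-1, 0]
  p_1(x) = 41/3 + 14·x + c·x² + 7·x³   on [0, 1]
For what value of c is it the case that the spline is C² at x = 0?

p_0''(x) = 12 - 12·(x + 1), so p_0''(0) = 0. On the right, p_1''(0) = 2c, so c = 0.

0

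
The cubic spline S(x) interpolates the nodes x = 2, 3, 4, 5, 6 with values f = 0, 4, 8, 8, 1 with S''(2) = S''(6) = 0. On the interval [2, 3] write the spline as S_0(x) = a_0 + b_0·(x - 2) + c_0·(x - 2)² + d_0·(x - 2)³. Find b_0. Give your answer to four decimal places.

3.8393

Write m_i for S''(x_i). With h_i = 1, 1, 1, 1 and divided differences Δ_i = 4, 4, 0, -7, the continuity of S' gives the tridiagonal system
  1·m_0 + 4·m_1 + 1·m_2 = 6(Δ_1 - Δ_0) = 0
  1·m_1 + 4·m_2 + 1·m_3 = 6(Δ_2 - Δ_1) = -24
  1·m_2 + 4·m_3 + 1·m_4 = 6(Δ_3 - Δ_2) = -42
Natural end conditions: m_0 = m_4 = 0.
Solving the tridiagonal system: m_0 = 0, m_1 = 27/28, m_2 = -27/7, m_3 = -267/28, m_4 = 0.
On [2, 3], with S_0(x) = a_0 + b_0·(x - 2) + c_0·(x - 2)² + d_0·(x - 2)³: c_0 = m_0/2 = 0, d_0 = (m_1 - m_0)/(6h_0) = 9/56, b_0 = Δ_0 - h_0(2m_0 + m_1)/6 = 215/56.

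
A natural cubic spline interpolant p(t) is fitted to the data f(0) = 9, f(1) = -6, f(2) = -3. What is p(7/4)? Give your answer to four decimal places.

With m_i denoting the second derivative at x_i, h_i = 1, 1, and Δ_i = (y_(i+1) − y_i)/h_i = -15, 3:
  1·m_0 + 4·m_1 + 1·m_2 = 6(Δ_1 - Δ_0) = 108
Natural end conditions: m_0 = m_2 = 0.
Hence m_0 = 0, m_1 = 27, m_2 = 0.
On [1, 2], p(t) = -6 - 6·(t - 1) + 27/2·(t - 1)² - 9/2·(t - 1)³.
With (t - 1) = 3/4: p(7/4) = -615/128.

-4.8047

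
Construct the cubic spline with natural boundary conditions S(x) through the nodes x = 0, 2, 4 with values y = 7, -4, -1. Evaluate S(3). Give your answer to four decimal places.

-3.8125

With m_i denoting the second derivative at x_i, h_i = 2, 2, and Δ_i = (y_(i+1) − y_i)/h_i = -11/2, 3/2:
  2·m_0 + 8·m_1 + 2·m_2 = 6(Δ_1 - Δ_0) = 42
Natural end conditions: m_0 = m_2 = 0.
Hence m_0 = 0, m_1 = 21/4, m_2 = 0.
On [2, 4], S(x) = -4 - 2·(x - 2) + 21/8·(x - 2)² - 7/16·(x - 2)³.
With (x - 2) = 1: S(3) = -61/16.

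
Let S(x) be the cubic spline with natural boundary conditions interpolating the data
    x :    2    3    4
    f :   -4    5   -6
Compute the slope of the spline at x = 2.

14

Write σ_i for S''(x_i). With h_i = 1, 1 and divided differences Δ_i = 9, -11, the continuity of S' gives the tridiagonal system
  1·σ_0 + 4·σ_1 + 1·σ_2 = 6(Δ_1 - Δ_0) = -120
Natural end conditions: σ_0 = σ_2 = 0.
Hence σ_0 = 0, σ_1 = -30, σ_2 = 0.
On [2, 3], S'(x) = b_0 + 2c_0·(x - 2) + 3d_0·(x - 2)² with b_0 = Δ_0 - h_0(2σ_0 + σ_1)/6 = 14, c_0 = σ_0/2 = 0, d_0 = (σ_1 - σ_0)/(6h_0) = -5. So S'(2) = 14.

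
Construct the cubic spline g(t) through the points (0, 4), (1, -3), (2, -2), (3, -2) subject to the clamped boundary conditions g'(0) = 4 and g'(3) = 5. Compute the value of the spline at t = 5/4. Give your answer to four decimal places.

-3.6938

Put σ_i = g'' at the i-th knot. Here h = (1, 1, 1) and Δ = (-7, 1, 0), so the interior equations h_(i-1)·σ_(i-1) + 2(h_(i-1)+h_i)·σ_i + h_i·σ_(i+1) = 6(Δ_i − Δ_(i-1)) read
  1·σ_0 + 4·σ_1 + 1·σ_2 = 6(Δ_1 - Δ_0) = 48
  1·σ_1 + 4·σ_2 + 1·σ_3 = 6(Δ_2 - Δ_1) = -6
Clamped end conditions give two more equations: 2h_0·σ_0 + h_0·σ_1 = 6(Δ_0 - g'(0)) = -66 and h_2·σ_2 + 2h_2·σ_3 = 6(g'(3) - Δ_2) = 30.
Solving: σ_0 = -698/15, σ_1 = 406/15, σ_2 = -206/15, σ_3 = 328/15.
On [1, 2], g(t) = -3 - 86/15·(t - 1) + 203/15·(t - 1)² - 34/5·(t - 1)³.
With (t - 1) = 1/4: g(5/4) = -591/160.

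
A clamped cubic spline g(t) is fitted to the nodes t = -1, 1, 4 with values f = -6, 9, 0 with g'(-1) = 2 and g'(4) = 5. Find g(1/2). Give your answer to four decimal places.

5.9016

Let M_i = g''(x_i). Step sizes h_i = 2, 3; slopes of the chords Δ_i = (y_(i+1) - y_i)/h_i = 15/2, -3.
  2·M_0 + 10·M_1 + 3·M_2 = 6(Δ_1 - Δ_0) = -63
Clamped end conditions give two more equations: 2h_0·M_0 + h_0·M_1 = 6(Δ_0 - g'(-1)) = 33 and h_1·M_1 + 2h_1·M_2 = 6(g'(4) - Δ_1) = 48.
Solving the tridiagonal system: M_0 = 303/20, M_1 = -69/5, M_2 = 149/10.
On [-1, 1], g(t) = -6 + 2·(t + 1) + 303/40·(t + 1)² - 193/80·(t + 1)³.
With (t + 1) = 3/2: g(1/2) = 3777/640.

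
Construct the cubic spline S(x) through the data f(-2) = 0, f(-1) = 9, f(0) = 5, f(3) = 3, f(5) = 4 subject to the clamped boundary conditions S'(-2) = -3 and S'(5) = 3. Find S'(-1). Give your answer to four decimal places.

6.2961

With m_i denoting the second derivative at x_i, h_i = 1, 1, 3, 2, and Δ_i = (y_(i+1) − y_i)/h_i = 9, -4, -2/3, 1/2:
  1·m_0 + 4·m_1 + 1·m_2 = 6(Δ_1 - Δ_0) = -78
  1·m_1 + 8·m_2 + 3·m_3 = 6(Δ_2 - Δ_1) = 20
  3·m_2 + 10·m_3 + 2·m_4 = 6(Δ_3 - Δ_2) = 7
Clamped end conditions give two more equations: 2h_0·m_0 + h_0·m_1 = 6(Δ_0 - S'(-2)) = 72 and h_3·m_3 + 2h_3·m_4 = 6(S'(5) - Δ_3) = 15.
Hence m_0 = 15061/282, m_1 = -4909/141, m_2 = 2215/282, m_3 = -377/141, m_4 = 2869/564.
On [-1, 0], S'(x) = b_1 + 2c_1·(x + 1) + 3d_1·(x + 1)² with b_1 = Δ_1 - h_1(2m_1 + m_2)/6 = 3551/564, c_1 = m_1/2 = -4909/282, d_1 = (m_2 - m_1)/(6h_1) = 1337/188. So S'(-1) = 3551/564.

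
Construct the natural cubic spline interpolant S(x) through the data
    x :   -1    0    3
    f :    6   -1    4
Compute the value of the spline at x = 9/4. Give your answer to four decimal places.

Put M_i = S'' at the i-th knot. Here h = (1, 3) and Δ = (-7, 5/3), so the interior equations h_(i-1)·M_(i-1) + 2(h_(i-1)+h_i)·M_i + h_i·M_(i+1) = 6(Δ_i − Δ_(i-1)) read
  1·M_0 + 8·M_1 + 3·M_2 = 6(Δ_1 - Δ_0) = 52
Natural end conditions: M_0 = M_2 = 0.
Solving the tridiagonal system: M_0 = 0, M_1 = 13/2, M_2 = 0.
On [0, 3], S(x) = -1 - 29/6·x + 13/4·x² - 13/36·x³.
With x = 9/4: S(9/4) = 119/256.

0.4648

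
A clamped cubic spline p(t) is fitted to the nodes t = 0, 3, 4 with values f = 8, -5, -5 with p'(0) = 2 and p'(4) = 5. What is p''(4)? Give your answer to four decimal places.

12.5000

Let M_i = p''(x_i). Step sizes h_i = 3, 1; slopes of the chords Δ_i = (y_(i+1) - y_i)/h_i = -13/3, 0.
  3·M_0 + 8·M_1 + 1·M_2 = 6(Δ_1 - Δ_0) = 26
Clamped end conditions give two more equations: 2h_0·M_0 + h_0·M_1 = 6(Δ_0 - p'(0)) = -38 and h_1·M_1 + 2h_1·M_2 = 6(p'(4) - Δ_1) = 30.
Solving the tridiagonal system: M_0 = -53/6, M_1 = 5, M_2 = 25/2.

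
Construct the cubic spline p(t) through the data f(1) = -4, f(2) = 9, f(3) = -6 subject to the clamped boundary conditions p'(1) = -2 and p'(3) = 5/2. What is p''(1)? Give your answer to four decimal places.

Write σ_i for p''(x_i). With h_i = 1, 1 and divided differences Δ_i = 13, -15, the continuity of p' gives the tridiagonal system
  1·σ_0 + 4·σ_1 + 1·σ_2 = 6(Δ_1 - Δ_0) = -168
Clamped end conditions give two more equations: 2h_0·σ_0 + h_0·σ_1 = 6(Δ_0 - p'(1)) = 90 and h_1·σ_1 + 2h_1·σ_2 = 6(p'(3) - Δ_1) = 105.
Forward elimination and back-substitution give σ_0 = 357/4, σ_1 = -177/2, σ_2 = 387/4.

89.2500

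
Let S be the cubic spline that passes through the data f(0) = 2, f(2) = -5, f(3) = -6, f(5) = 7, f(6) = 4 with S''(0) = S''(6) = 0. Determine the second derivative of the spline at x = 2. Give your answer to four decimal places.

Put M_i = S'' at the i-th knot. Here h = (2, 1, 2, 1) and Δ = (-7/2, -1, 13/2, -3), so the interior equations h_(i-1)·M_(i-1) + 2(h_(i-1)+h_i)·M_i + h_i·M_(i+1) = 6(Δ_i − Δ_(i-1)) read
  2·M_0 + 6·M_1 + 1·M_2 = 6(Δ_1 - Δ_0) = 15
  1·M_1 + 6·M_2 + 2·M_3 = 6(Δ_2 - Δ_1) = 45
  2·M_2 + 6·M_3 + 1·M_4 = 6(Δ_3 - Δ_2) = -57
Natural end conditions: M_0 = M_4 = 0.
Solving: M_0 = 0, M_1 = 16/31, M_2 = 369/31, M_3 = -835/62, M_4 = 0.

0.5161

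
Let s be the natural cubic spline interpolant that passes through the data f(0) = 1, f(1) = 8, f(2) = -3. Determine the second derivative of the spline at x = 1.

-27

Put σ_i = s'' at the i-th knot. Here h = (1, 1) and Δ = (7, -11), so the interior equations h_(i-1)·σ_(i-1) + 2(h_(i-1)+h_i)·σ_i + h_i·σ_(i+1) = 6(Δ_i − Δ_(i-1)) read
  1·σ_0 + 4·σ_1 + 1·σ_2 = 6(Δ_1 - Δ_0) = -108
Natural end conditions: σ_0 = σ_2 = 0.
Solving the tridiagonal system: σ_0 = 0, σ_1 = -27, σ_2 = 0.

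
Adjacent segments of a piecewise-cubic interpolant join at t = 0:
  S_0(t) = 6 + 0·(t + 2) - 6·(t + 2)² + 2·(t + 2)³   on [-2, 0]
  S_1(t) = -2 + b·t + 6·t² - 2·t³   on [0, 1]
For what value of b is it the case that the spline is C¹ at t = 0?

0

S_0'(t) = 0 - 12·(t + 2) + 6·(t + 2)², so S_0'(0) = 0. On the right, S_1'(0) = b, so b = 0.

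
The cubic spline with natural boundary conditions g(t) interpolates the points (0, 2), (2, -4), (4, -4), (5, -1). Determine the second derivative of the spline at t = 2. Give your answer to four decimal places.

Put M_i = g'' at the i-th knot. Here h = (2, 2, 1) and Δ = (-3, 0, 3), so the interior equations h_(i-1)·M_(i-1) + 2(h_(i-1)+h_i)·M_i + h_i·M_(i+1) = 6(Δ_i − Δ_(i-1)) read
  2·M_0 + 8·M_1 + 2·M_2 = 6(Δ_1 - Δ_0) = 18
  2·M_1 + 6·M_2 + 1·M_3 = 6(Δ_2 - Δ_1) = 18
Natural end conditions: M_0 = M_3 = 0.
Forward elimination and back-substitution give M_0 = 0, M_1 = 18/11, M_2 = 27/11, M_3 = 0.

1.6364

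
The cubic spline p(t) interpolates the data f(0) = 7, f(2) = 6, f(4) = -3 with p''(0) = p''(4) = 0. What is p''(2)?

Put M_i = p'' at the i-th knot. Here h = (2, 2) and Δ = (-1/2, -9/2), so the interior equations h_(i-1)·M_(i-1) + 2(h_(i-1)+h_i)·M_i + h_i·M_(i+1) = 6(Δ_i − Δ_(i-1)) read
  2·M_0 + 8·M_1 + 2·M_2 = 6(Δ_1 - Δ_0) = -24
Natural end conditions: M_0 = M_2 = 0.
Hence M_0 = 0, M_1 = -3, M_2 = 0.

-3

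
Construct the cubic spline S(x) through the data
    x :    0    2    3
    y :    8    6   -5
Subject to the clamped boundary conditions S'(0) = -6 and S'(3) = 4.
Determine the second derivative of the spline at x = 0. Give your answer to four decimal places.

20.8333

Put M_i = S'' at the i-th knot. Here h = (2, 1) and Δ = (-1, -11), so the interior equations h_(i-1)·M_(i-1) + 2(h_(i-1)+h_i)·M_i + h_i·M_(i+1) = 6(Δ_i − Δ_(i-1)) read
  2·M_0 + 6·M_1 + 1·M_2 = 6(Δ_1 - Δ_0) = -60
Clamped end conditions give two more equations: 2h_0·M_0 + h_0·M_1 = 6(Δ_0 - S'(0)) = 30 and h_1·M_1 + 2h_1·M_2 = 6(S'(3) - Δ_1) = 90.
Forward elimination and back-substitution give M_0 = 125/6, M_1 = -80/3, M_2 = 175/3.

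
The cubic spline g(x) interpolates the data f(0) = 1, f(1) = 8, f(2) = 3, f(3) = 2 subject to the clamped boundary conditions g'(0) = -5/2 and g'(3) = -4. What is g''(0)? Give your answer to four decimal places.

Let σ_i = g''(x_i). Step sizes h_i = 1, 1, 1; slopes of the chords Δ_i = (y_(i+1) - y_i)/h_i = 7, -5, -1.
  1·σ_0 + 4·σ_1 + 1·σ_2 = 6(Δ_1 - Δ_0) = -72
  1·σ_1 + 4·σ_2 + 1·σ_3 = 6(Δ_2 - Δ_1) = 24
Clamped end conditions give two more equations: 2h_0·σ_0 + h_0·σ_1 = 6(Δ_0 - g'(0)) = 57 and h_2·σ_2 + 2h_2·σ_3 = 6(g'(3) - Δ_2) = -18.
Solving the tridiagonal system: σ_0 = 228/5, σ_1 = -171/5, σ_2 = 96/5, σ_3 = -93/5.

45.6000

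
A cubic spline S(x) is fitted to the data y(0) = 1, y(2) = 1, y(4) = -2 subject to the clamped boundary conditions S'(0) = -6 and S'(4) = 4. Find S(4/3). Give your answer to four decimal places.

Let M_i = S''(x_i). Step sizes h_i = 2, 2; slopes of the chords Δ_i = (y_(i+1) - y_i)/h_i = 0, -3/2.
  2·M_0 + 8·M_1 + 2·M_2 = 6(Δ_1 - Δ_0) = -9
Clamped end conditions give two more equations: 2h_0·M_0 + h_0·M_1 = 6(Δ_0 - S'(0)) = 36 and h_1·M_1 + 2h_1·M_2 = 6(S'(4) - Δ_1) = 33.
Solving the tridiagonal system: M_0 = 101/8, M_1 = -29/4, M_2 = 95/8.
On [0, 2], S(x) = 1 - 6·x + 101/16·x² - 53/32·x³.
With x = 4/3: S(4/3) = 8/27.

0.2963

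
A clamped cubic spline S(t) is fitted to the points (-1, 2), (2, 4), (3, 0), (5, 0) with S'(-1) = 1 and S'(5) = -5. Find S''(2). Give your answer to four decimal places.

-5.5238

Let σ_i = S''(x_i). Step sizes h_i = 3, 1, 2; slopes of the chords Δ_i = (y_(i+1) - y_i)/h_i = 2/3, -4, 0.
  3·σ_0 + 8·σ_1 + 1·σ_2 = 6(Δ_1 - Δ_0) = -28
  1·σ_1 + 6·σ_2 + 2·σ_3 = 6(Δ_2 - Δ_1) = 24
Clamped end conditions give two more equations: 2h_0·σ_0 + h_0·σ_1 = 6(Δ_0 - S'(-1)) = -2 and h_2·σ_2 + 2h_2·σ_3 = 6(S'(5) - Δ_2) = -30.
Solving the tridiagonal system: σ_0 = 17/7, σ_1 = -116/21, σ_2 = 187/21, σ_3 = -251/21.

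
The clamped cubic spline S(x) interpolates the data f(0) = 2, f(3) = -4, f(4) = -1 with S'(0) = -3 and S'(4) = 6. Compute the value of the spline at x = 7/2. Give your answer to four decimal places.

Put m_i = S'' at the i-th knot. Here h = (3, 1) and Δ = (-2, 3), so the interior equations h_(i-1)·m_(i-1) + 2(h_(i-1)+h_i)·m_i + h_i·m_(i+1) = 6(Δ_i − Δ_(i-1)) read
  3·m_0 + 8·m_1 + 1·m_2 = 6(Δ_1 - Δ_0) = 30
Clamped end conditions give two more equations: 2h_0·m_0 + h_0·m_1 = 6(Δ_0 - S'(0)) = 6 and h_1·m_1 + 2h_1·m_2 = 6(S'(4) - Δ_1) = 18.
Forward elimination and back-substitution give m_0 = -1/2, m_1 = 3, m_2 = 15/2.
On [3, 4], S(x) = -4 + 3/4·(x - 3) + 3/2·(x - 3)² + 3/4·(x - 3)³.
With (x - 3) = 1/2: S(7/2) = -101/32.

-3.1563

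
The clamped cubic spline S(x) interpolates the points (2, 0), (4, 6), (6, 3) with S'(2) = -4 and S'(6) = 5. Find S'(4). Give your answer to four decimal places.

Write m_i for S''(x_i). With h_i = 2, 2 and divided differences Δ_i = 3, -3/2, the continuity of S' gives the tridiagonal system
  2·m_0 + 8·m_1 + 2·m_2 = 6(Δ_1 - Δ_0) = -27
Clamped end conditions give two more equations: 2h_0·m_0 + h_0·m_1 = 6(Δ_0 - S'(2)) = 42 and h_1·m_1 + 2h_1·m_2 = 6(S'(6) - Δ_1) = 39.
Hence m_0 = 129/8, m_1 = -45/4, m_2 = 123/8.
On [4, 6], S'(x) = b_1 + 2c_1·(x - 4) + 3d_1·(x - 4)² with b_1 = Δ_1 - h_1(2m_1 + m_2)/6 = 7/8, c_1 = m_1/2 = -45/8, d_1 = (m_2 - m_1)/(6h_1) = 71/32. So S'(4) = 7/8.

0.8750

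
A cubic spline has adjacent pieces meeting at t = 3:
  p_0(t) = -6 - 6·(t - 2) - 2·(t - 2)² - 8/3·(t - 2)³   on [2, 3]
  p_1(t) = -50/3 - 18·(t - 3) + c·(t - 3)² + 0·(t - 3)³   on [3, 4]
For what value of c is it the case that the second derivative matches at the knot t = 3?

p_0''(t) = -4 - 16·(t - 2), so p_0''(3) = -20. On the right, p_1''(3) = 2c, so c = -10.

-10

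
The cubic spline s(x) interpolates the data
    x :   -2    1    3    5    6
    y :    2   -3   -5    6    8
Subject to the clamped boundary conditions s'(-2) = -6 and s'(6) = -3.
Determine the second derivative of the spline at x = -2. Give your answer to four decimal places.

With M_i denoting the second derivative at x_i, h_i = 3, 2, 2, 1, and Δ_i = (y_(i+1) − y_i)/h_i = -5/3, -1, 11/2, 2:
  3·M_0 + 10·M_1 + 2·M_2 = 6(Δ_1 - Δ_0) = 4
  2·M_1 + 8·M_2 + 2·M_3 = 6(Δ_2 - Δ_1) = 39
  2·M_2 + 6·M_3 + 1·M_4 = 6(Δ_3 - Δ_2) = -21
Clamped end conditions give two more equations: 2h_0·M_0 + h_0·M_1 = 6(Δ_0 - s'(-2)) = 26 and h_3·M_3 + 2h_3·M_4 = 6(s'(6) - Δ_3) = -30.
Forward elimination and back-substitution give M_0 = 3569/636, M_1 = -271/106, M_2 = 2699/424, M_3 = -361/106, M_4 = -2819/212.

5.6116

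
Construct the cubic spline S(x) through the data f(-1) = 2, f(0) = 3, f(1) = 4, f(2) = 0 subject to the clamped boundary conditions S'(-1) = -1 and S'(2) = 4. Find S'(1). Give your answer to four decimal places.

-3.9333

Put M_i = S'' at the i-th knot. Here h = (1, 1, 1) and Δ = (1, 1, -4), so the interior equations h_(i-1)·M_(i-1) + 2(h_(i-1)+h_i)·M_i + h_i·M_(i+1) = 6(Δ_i − Δ_(i-1)) read
  1·M_0 + 4·M_1 + 1·M_2 = 6(Δ_1 - Δ_0) = 0
  1·M_1 + 4·M_2 + 1·M_3 = 6(Δ_2 - Δ_1) = -30
Clamped end conditions give two more equations: 2h_0·M_0 + h_0·M_1 = 6(Δ_0 - S'(-1)) = 12 and h_2·M_2 + 2h_2·M_3 = 6(S'(2) - Δ_2) = 48.
Hence M_0 = 68/15, M_1 = 44/15, M_2 = -244/15, M_3 = 482/15.
On [1, 2], S'(x) = b_2 + 2c_2·(x - 1) + 3d_2·(x - 1)² with b_2 = Δ_2 - h_2(2M_2 + M_3)/6 = -59/15, c_2 = M_2/2 = -122/15, d_2 = (M_3 - M_2)/(6h_2) = 121/15. So S'(1) = -59/15.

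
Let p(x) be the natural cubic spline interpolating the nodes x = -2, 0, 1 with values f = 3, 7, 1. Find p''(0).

Let σ_i = p''(x_i). Step sizes h_i = 2, 1; slopes of the chords Δ_i = (y_(i+1) - y_i)/h_i = 2, -6.
  2·σ_0 + 6·σ_1 + 1·σ_2 = 6(Δ_1 - Δ_0) = -48
Natural end conditions: σ_0 = σ_2 = 0.
Solving: σ_0 = 0, σ_1 = -8, σ_2 = 0.

-8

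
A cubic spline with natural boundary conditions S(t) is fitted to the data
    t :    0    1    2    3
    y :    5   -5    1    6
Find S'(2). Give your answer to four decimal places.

7.6667

Let σ_i = S''(x_i). Step sizes h_i = 1, 1, 1; slopes of the chords Δ_i = (y_(i+1) - y_i)/h_i = -10, 6, 5.
  1·σ_0 + 4·σ_1 + 1·σ_2 = 6(Δ_1 - Δ_0) = 96
  1·σ_1 + 4·σ_2 + 1·σ_3 = 6(Δ_2 - Δ_1) = -6
Natural end conditions: σ_0 = σ_3 = 0.
Forward elimination and back-substitution give σ_0 = 0, σ_1 = 26, σ_2 = -8, σ_3 = 0.
On [2, 3], S'(t) = b_2 + 2c_2·(t - 2) + 3d_2·(t - 2)² with b_2 = Δ_2 - h_2(2σ_2 + σ_3)/6 = 23/3, c_2 = σ_2/2 = -4, d_2 = (σ_3 - σ_2)/(6h_2) = 4/3. So S'(2) = 23/3.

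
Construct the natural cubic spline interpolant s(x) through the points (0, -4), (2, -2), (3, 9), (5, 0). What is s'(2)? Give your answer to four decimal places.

9.6286

Let σ_i = s''(x_i). Step sizes h_i = 2, 1, 2; slopes of the chords Δ_i = (y_(i+1) - y_i)/h_i = 1, 11, -9/2.
  2·σ_0 + 6·σ_1 + 1·σ_2 = 6(Δ_1 - Δ_0) = 60
  1·σ_1 + 6·σ_2 + 2·σ_3 = 6(Δ_2 - Δ_1) = -93
Natural end conditions: σ_0 = σ_3 = 0.
Solving: σ_0 = 0, σ_1 = 453/35, σ_2 = -618/35, σ_3 = 0.
On [2, 3], s'(x) = b_1 + 2c_1·(x - 2) + 3d_1·(x - 2)² with b_1 = Δ_1 - h_1(2σ_1 + σ_2)/6 = 337/35, c_1 = σ_1/2 = 453/70, d_1 = (σ_2 - σ_1)/(6h_1) = -51/10. So s'(2) = 337/35.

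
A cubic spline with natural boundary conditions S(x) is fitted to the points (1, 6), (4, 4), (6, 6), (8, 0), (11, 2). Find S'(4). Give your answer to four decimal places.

Write M_i for S''(x_i). With h_i = 3, 2, 2, 3 and divided differences Δ_i = -2/3, 1, -3, 2/3, the continuity of S' gives the tridiagonal system
  3·M_0 + 10·M_1 + 2·M_2 = 6(Δ_1 - Δ_0) = 10
  2·M_1 + 8·M_2 + 2·M_3 = 6(Δ_2 - Δ_1) = -24
  2·M_2 + 10·M_3 + 3·M_4 = 6(Δ_3 - Δ_2) = 22
Natural end conditions: M_0 = M_4 = 0.
Forward elimination and back-substitution give M_0 = 0, M_1 = 83/45, M_2 = -38/9, M_3 = 137/45, M_4 = 0.
On [4, 6], S'(x) = b_1 + 2c_1·(x - 4) + 3d_1·(x - 4)² with b_1 = Δ_1 - h_1(2M_1 + M_2)/6 = 53/45, c_1 = M_1/2 = 83/90, d_1 = (M_2 - M_1)/(6h_1) = -91/180. So S'(4) = 53/45.

1.1778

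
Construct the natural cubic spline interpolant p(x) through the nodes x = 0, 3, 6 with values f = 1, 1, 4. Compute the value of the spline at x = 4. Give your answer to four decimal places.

1.7222

Write M_i for p''(x_i). With h_i = 3, 3 and divided differences Δ_i = 0, 1, the continuity of p' gives the tridiagonal system
  3·M_0 + 12·M_1 + 3·M_2 = 6(Δ_1 - Δ_0) = 6
Natural end conditions: M_0 = M_2 = 0.
Hence M_0 = 0, M_1 = 1/2, M_2 = 0.
On [3, 6], p(x) = 1 + 1/2·(x - 3) + 1/4·(x - 3)² - 1/36·(x - 3)³.
With (x - 3) = 1: p(4) = 31/18.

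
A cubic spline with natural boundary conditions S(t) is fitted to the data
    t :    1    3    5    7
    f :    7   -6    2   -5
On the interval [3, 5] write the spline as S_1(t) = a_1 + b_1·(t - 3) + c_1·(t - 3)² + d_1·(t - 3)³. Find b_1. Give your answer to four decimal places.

0.1000

With M_i denoting the second derivative at x_i, h_i = 2, 2, 2, and Δ_i = (y_(i+1) − y_i)/h_i = -13/2, 4, -7/2:
  2·M_0 + 8·M_1 + 2·M_2 = 6(Δ_1 - Δ_0) = 63
  2·M_1 + 8·M_2 + 2·M_3 = 6(Δ_2 - Δ_1) = -45
Natural end conditions: M_0 = M_3 = 0.
Solving the tridiagonal system: M_0 = 0, M_1 = 99/10, M_2 = -81/10, M_3 = 0.
On [3, 5], with S_1(t) = a_1 + b_1·(t - 3) + c_1·(t - 3)² + d_1·(t - 3)³: c_1 = M_1/2 = 99/20, d_1 = (M_2 - M_1)/(6h_1) = -3/2, b_1 = Δ_1 - h_1(2M_1 + M_2)/6 = 1/10.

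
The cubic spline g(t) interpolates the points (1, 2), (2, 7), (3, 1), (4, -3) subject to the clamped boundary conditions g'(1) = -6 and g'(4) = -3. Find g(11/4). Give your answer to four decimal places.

With m_i denoting the second derivative at x_i, h_i = 1, 1, 1, and Δ_i = (y_(i+1) − y_i)/h_i = 5, -6, -4:
  1·m_0 + 4·m_1 + 1·m_2 = 6(Δ_1 - Δ_0) = -66
  1·m_1 + 4·m_2 + 1·m_3 = 6(Δ_2 - Δ_1) = 12
Clamped end conditions give two more equations: 2h_0·m_0 + h_0·m_1 = 6(Δ_0 - g'(1)) = 66 and h_2·m_2 + 2h_2·m_3 = 6(g'(4) - Δ_2) = 6.
Solving the tridiagonal system: m_0 = 244/5, m_1 = -158/5, m_2 = 58/5, m_3 = -14/5.
On [2, 3], g(t) = 7 + 13/5·(t - 2) - 79/5·(t - 2)² + 36/5·(t - 2)³.
With (t - 2) = 3/4: g(11/4) = 31/10.

3.1000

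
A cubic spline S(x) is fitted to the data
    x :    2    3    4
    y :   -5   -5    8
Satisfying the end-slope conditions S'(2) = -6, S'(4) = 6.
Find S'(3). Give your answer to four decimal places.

Put M_i = S'' at the i-th knot. Here h = (1, 1) and Δ = (0, 13), so the interior equations h_(i-1)·M_(i-1) + 2(h_(i-1)+h_i)·M_i + h_i·M_(i+1) = 6(Δ_i − Δ_(i-1)) read
  1·M_0 + 4·M_1 + 1·M_2 = 6(Δ_1 - Δ_0) = 78
Clamped end conditions give two more equations: 2h_0·M_0 + h_0·M_1 = 6(Δ_0 - S'(2)) = 36 and h_1·M_1 + 2h_1·M_2 = 6(S'(4) - Δ_1) = -42.
Solving the tridiagonal system: M_0 = 9/2, M_1 = 27, M_2 = -69/2.
On [3, 4], S'(x) = b_1 + 2c_1·(x - 3) + 3d_1·(x - 3)² with b_1 = Δ_1 - h_1(2M_1 + M_2)/6 = 39/4, c_1 = M_1/2 = 27/2, d_1 = (M_2 - M_1)/(6h_1) = -41/4. So S'(3) = 39/4.

9.7500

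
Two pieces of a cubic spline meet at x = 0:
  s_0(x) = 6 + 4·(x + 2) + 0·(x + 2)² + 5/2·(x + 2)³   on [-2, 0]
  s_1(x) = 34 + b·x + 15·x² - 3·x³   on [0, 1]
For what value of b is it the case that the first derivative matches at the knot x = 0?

34

s_0'(x) = 4 + 0·(x + 2) + 15/2·(x + 2)², so s_0'(0) = 34. On the right, s_1'(0) = b, so b = 34.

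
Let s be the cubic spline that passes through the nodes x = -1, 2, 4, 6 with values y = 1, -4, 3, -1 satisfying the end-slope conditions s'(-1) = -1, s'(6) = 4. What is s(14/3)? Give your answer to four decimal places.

1.2222

With M_i denoting the second derivative at x_i, h_i = 3, 2, 2, and Δ_i = (y_(i+1) − y_i)/h_i = -5/3, 7/2, -2:
  3·M_0 + 10·M_1 + 2·M_2 = 6(Δ_1 - Δ_0) = 31
  2·M_1 + 8·M_2 + 2·M_3 = 6(Δ_2 - Δ_1) = -33
Clamped end conditions give two more equations: 2h_0·M_0 + h_0·M_1 = 6(Δ_0 - s'(-1)) = -4 and h_2·M_2 + 2h_2·M_3 = 6(s'(6) - Δ_2) = 36.
Forward elimination and back-substitution give M_0 = -11/3, M_1 = 6, M_2 = -9, M_3 = 27/2.
On [4, 6], s(x) = 3 - 1/2·(x - 4) - 9/2·(x - 4)² + 15/8·(x - 4)³.
With (x - 4) = 2/3: s(14/3) = 11/9.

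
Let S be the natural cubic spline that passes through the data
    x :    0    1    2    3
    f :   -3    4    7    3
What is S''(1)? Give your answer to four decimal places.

-3.6000

Let M_i = S''(x_i). Step sizes h_i = 1, 1, 1; slopes of the chords Δ_i = (y_(i+1) - y_i)/h_i = 7, 3, -4.
  1·M_0 + 4·M_1 + 1·M_2 = 6(Δ_1 - Δ_0) = -24
  1·M_1 + 4·M_2 + 1·M_3 = 6(Δ_2 - Δ_1) = -42
Natural end conditions: M_0 = M_3 = 0.
Solving: M_0 = 0, M_1 = -18/5, M_2 = -48/5, M_3 = 0.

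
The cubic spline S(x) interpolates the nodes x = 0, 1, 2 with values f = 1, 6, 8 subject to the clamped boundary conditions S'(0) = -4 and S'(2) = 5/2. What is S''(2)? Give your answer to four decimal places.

With M_i denoting the second derivative at x_i, h_i = 1, 1, and Δ_i = (y_(i+1) − y_i)/h_i = 5, 2:
  1·M_0 + 4·M_1 + 1·M_2 = 6(Δ_1 - Δ_0) = -18
Clamped end conditions give two more equations: 2h_0·M_0 + h_0·M_1 = 6(Δ_0 - S'(0)) = 54 and h_1·M_1 + 2h_1·M_2 = 6(S'(2) - Δ_1) = 3.
Forward elimination and back-substitution give M_0 = 139/4, M_1 = -31/2, M_2 = 37/4.

9.2500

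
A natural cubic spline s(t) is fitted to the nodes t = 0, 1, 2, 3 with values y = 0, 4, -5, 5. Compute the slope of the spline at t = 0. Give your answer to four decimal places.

Let σ_i = s''(x_i). Step sizes h_i = 1, 1, 1; slopes of the chords Δ_i = (y_(i+1) - y_i)/h_i = 4, -9, 10.
  1·σ_0 + 4·σ_1 + 1·σ_2 = 6(Δ_1 - Δ_0) = -78
  1·σ_1 + 4·σ_2 + 1·σ_3 = 6(Δ_2 - Δ_1) = 114
Natural end conditions: σ_0 = σ_3 = 0.
Hence σ_0 = 0, σ_1 = -142/5, σ_2 = 178/5, σ_3 = 0.
On [0, 1], s'(t) = b_0 + 2c_0·t + 3d_0·t² with b_0 = Δ_0 - h_0(2σ_0 + σ_1)/6 = 131/15, c_0 = σ_0/2 = 0, d_0 = (σ_1 - σ_0)/(6h_0) = -71/15. So s'(0) = 131/15.

8.7333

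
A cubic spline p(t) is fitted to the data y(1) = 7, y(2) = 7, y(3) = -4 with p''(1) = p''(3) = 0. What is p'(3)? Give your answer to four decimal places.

-13.7500

Write M_i for p''(x_i). With h_i = 1, 1 and divided differences Δ_i = 0, -11, the continuity of p' gives the tridiagonal system
  1·M_0 + 4·M_1 + 1·M_2 = 6(Δ_1 - Δ_0) = -66
Natural end conditions: M_0 = M_2 = 0.
Hence M_0 = 0, M_1 = -33/2, M_2 = 0.
On [2, 3], p'(t) = b_1 + 2c_1·(t - 2) + 3d_1·(t - 2)² with b_1 = Δ_1 - h_1(2M_1 + M_2)/6 = -11/2, c_1 = M_1/2 = -33/4, d_1 = (M_2 - M_1)/(6h_1) = 11/4. So p'(3) = -55/4.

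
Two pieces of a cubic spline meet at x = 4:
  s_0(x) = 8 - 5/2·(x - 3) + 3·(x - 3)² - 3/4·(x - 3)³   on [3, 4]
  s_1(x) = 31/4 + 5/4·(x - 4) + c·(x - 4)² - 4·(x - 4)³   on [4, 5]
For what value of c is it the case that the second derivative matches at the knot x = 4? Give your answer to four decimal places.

s_0''(x) = 6 - 9/2·(x - 3), so s_0''(4) = 3/2. On the right, s_1''(4) = 2c, so c = 3/4.

0.7500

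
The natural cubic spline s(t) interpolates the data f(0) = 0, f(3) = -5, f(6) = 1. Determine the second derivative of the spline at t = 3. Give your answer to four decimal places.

Let M_i = s''(x_i). Step sizes h_i = 3, 3; slopes of the chords Δ_i = (y_(i+1) - y_i)/h_i = -5/3, 2.
  3·M_0 + 12·M_1 + 3·M_2 = 6(Δ_1 - Δ_0) = 22
Natural end conditions: M_0 = M_2 = 0.
Forward elimination and back-substitution give M_0 = 0, M_1 = 11/6, M_2 = 0.

1.8333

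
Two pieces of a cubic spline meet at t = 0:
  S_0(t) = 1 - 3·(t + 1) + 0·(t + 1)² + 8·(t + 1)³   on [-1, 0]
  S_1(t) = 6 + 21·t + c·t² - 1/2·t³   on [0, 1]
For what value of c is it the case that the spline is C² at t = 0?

24

S_0''(t) = 0 + 48·(t + 1), so S_0''(0) = 48. On the right, S_1''(0) = 2c, so c = 24.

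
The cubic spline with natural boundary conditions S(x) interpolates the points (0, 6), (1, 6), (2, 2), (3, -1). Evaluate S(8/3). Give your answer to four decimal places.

-0.1580

Put σ_i = S'' at the i-th knot. Here h = (1, 1, 1) and Δ = (0, -4, -3), so the interior equations h_(i-1)·σ_(i-1) + 2(h_(i-1)+h_i)·σ_i + h_i·σ_(i+1) = 6(Δ_i − Δ_(i-1)) read
  1·σ_0 + 4·σ_1 + 1·σ_2 = 6(Δ_1 - Δ_0) = -24
  1·σ_1 + 4·σ_2 + 1·σ_3 = 6(Δ_2 - Δ_1) = 6
Natural end conditions: σ_0 = σ_3 = 0.
Solving the tridiagonal system: σ_0 = 0, σ_1 = -34/5, σ_2 = 16/5, σ_3 = 0.
On [2, 3], S(x) = 2 - 61/15·(x - 2) + 8/5·(x - 2)² - 8/15·(x - 2)³.
With (x - 2) = 2/3: S(8/3) = -64/405.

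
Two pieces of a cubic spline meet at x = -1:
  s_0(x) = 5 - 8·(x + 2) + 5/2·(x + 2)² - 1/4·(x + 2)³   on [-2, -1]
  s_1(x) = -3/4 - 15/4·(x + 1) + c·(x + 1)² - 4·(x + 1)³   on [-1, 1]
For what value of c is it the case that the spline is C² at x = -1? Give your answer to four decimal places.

s_0''(x) = 5 - 3/2·(x + 2), so s_0''(-1) = 7/2. On the right, s_1''(-1) = 2c, so c = 7/4.

1.7500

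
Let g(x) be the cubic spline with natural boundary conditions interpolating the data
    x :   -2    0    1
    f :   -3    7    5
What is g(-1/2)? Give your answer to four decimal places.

With M_i denoting the second derivative at x_i, h_i = 2, 1, and Δ_i = (y_(i+1) − y_i)/h_i = 5, -2:
  2·M_0 + 6·M_1 + 1·M_2 = 6(Δ_1 - Δ_0) = -42
Natural end conditions: M_0 = M_2 = 0.
Solving the tridiagonal system: M_0 = 0, M_1 = -7, M_2 = 0.
On [-2, 0], g(x) = -3 + 22/3·(x + 2) + 0·(x + 2)² - 7/12·(x + 2)³.
With (x + 2) = 3/2: g(-1/2) = 193/32.

6.0313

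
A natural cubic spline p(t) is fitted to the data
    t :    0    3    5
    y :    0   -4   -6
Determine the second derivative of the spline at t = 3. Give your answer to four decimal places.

With M_i denoting the second derivative at x_i, h_i = 3, 2, and Δ_i = (y_(i+1) − y_i)/h_i = -4/3, -1:
  3·M_0 + 10·M_1 + 2·M_2 = 6(Δ_1 - Δ_0) = 2
Natural end conditions: M_0 = M_2 = 0.
Hence M_0 = 0, M_1 = 1/5, M_2 = 0.

0.2000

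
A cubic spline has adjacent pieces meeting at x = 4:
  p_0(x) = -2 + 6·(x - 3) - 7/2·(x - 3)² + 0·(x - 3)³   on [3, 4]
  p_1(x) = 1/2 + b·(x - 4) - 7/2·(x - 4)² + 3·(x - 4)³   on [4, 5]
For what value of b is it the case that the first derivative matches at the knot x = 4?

p_0'(x) = 6 - 7·(x - 3) + 0·(x - 3)², so p_0'(4) = -1. On the right, p_1'(4) = b, so b = -1.

-1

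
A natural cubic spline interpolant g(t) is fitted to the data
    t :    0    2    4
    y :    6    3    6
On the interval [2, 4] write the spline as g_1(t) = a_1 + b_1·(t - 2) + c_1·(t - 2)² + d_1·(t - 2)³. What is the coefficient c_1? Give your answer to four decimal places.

Put m_i = g'' at the i-th knot. Here h = (2, 2) and Δ = (-3/2, 3/2), so the interior equations h_(i-1)·m_(i-1) + 2(h_(i-1)+h_i)·m_i + h_i·m_(i+1) = 6(Δ_i − Δ_(i-1)) read
  2·m_0 + 8·m_1 + 2·m_2 = 6(Δ_1 - Δ_0) = 18
Natural end conditions: m_0 = m_2 = 0.
Solving: m_0 = 0, m_1 = 9/4, m_2 = 0.
On [2, 4], with g_1(t) = a_1 + b_1·(t - 2) + c_1·(t - 2)² + d_1·(t - 2)³: c_1 = m_1/2 = 9/8, d_1 = (m_2 - m_1)/(6h_1) = -3/16, b_1 = Δ_1 - h_1(2m_1 + m_2)/6 = 0.

1.1250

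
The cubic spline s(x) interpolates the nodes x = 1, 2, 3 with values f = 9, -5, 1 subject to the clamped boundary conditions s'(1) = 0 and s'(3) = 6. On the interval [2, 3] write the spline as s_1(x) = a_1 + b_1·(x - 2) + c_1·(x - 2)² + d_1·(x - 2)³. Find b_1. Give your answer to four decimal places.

-7.5000

Let m_i = s''(x_i). Step sizes h_i = 1, 1; slopes of the chords Δ_i = (y_(i+1) - y_i)/h_i = -14, 6.
  1·m_0 + 4·m_1 + 1·m_2 = 6(Δ_1 - Δ_0) = 120
Clamped end conditions give two more equations: 2h_0·m_0 + h_0·m_1 = 6(Δ_0 - s'(1)) = -84 and h_1·m_1 + 2h_1·m_2 = 6(s'(3) - Δ_1) = 0.
Forward elimination and back-substitution give m_0 = -69, m_1 = 54, m_2 = -27.
On [2, 3], with s_1(x) = a_1 + b_1·(x - 2) + c_1·(x - 2)² + d_1·(x - 2)³: c_1 = m_1/2 = 27, d_1 = (m_2 - m_1)/(6h_1) = -27/2, b_1 = Δ_1 - h_1(2m_1 + m_2)/6 = -15/2.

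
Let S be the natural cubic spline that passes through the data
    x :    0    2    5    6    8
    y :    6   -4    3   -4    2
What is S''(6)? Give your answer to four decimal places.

Write M_i for S''(x_i). With h_i = 2, 3, 1, 2 and divided differences Δ_i = -5, 7/3, -7, 3, the continuity of S' gives the tridiagonal system
  2·M_0 + 10·M_1 + 3·M_2 = 6(Δ_1 - Δ_0) = 44
  3·M_1 + 8·M_2 + 1·M_3 = 6(Δ_2 - Δ_1) = -56
  1·M_2 + 6·M_3 + 2·M_4 = 6(Δ_3 - Δ_2) = 60
Natural end conditions: M_0 = M_4 = 0.
Forward elimination and back-substitution give M_0 = 0, M_1 = 407/52, M_2 = -297/26, M_3 = 619/52, M_4 = 0.

11.9038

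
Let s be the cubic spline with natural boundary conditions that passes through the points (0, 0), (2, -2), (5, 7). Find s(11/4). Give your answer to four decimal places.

-0.9313

Put M_i = s'' at the i-th knot. Here h = (2, 3) and Δ = (-1, 3), so the interior equations h_(i-1)·M_(i-1) + 2(h_(i-1)+h_i)·M_i + h_i·M_(i+1) = 6(Δ_i − Δ_(i-1)) read
  2·M_0 + 10·M_1 + 3·M_2 = 6(Δ_1 - Δ_0) = 24
Natural end conditions: M_0 = M_2 = 0.
Forward elimination and back-substitution give M_0 = 0, M_1 = 12/5, M_2 = 0.
On [2, 5], s(x) = -2 + 3/5·(x - 2) + 6/5·(x - 2)² - 2/15·(x - 2)³.
With (x - 2) = 3/4: s(11/4) = -149/160.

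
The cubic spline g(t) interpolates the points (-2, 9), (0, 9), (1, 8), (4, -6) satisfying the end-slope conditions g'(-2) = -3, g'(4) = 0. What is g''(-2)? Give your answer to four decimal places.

5.4762

Write M_i for g''(x_i). With h_i = 2, 1, 3 and divided differences Δ_i = 0, -1, -14/3, the continuity of g' gives the tridiagonal system
  2·M_0 + 6·M_1 + 1·M_2 = 6(Δ_1 - Δ_0) = -6
  1·M_1 + 8·M_2 + 3·M_3 = 6(Δ_2 - Δ_1) = -22
Clamped end conditions give two more equations: 2h_0·M_0 + h_0·M_1 = 6(Δ_0 - g'(-2)) = 18 and h_2·M_2 + 2h_2·M_3 = 6(g'(4) - Δ_2) = 28.
Solving: M_0 = 115/21, M_1 = -41/21, M_2 = -110/21, M_3 = 51/7.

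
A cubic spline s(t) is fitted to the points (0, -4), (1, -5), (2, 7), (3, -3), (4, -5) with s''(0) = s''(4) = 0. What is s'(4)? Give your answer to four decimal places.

With M_i denoting the second derivative at x_i, h_i = 1, 1, 1, 1, and Δ_i = (y_(i+1) − y_i)/h_i = -1, 12, -10, -2:
  1·M_0 + 4·M_1 + 1·M_2 = 6(Δ_1 - Δ_0) = 78
  1·M_1 + 4·M_2 + 1·M_3 = 6(Δ_2 - Δ_1) = -132
  1·M_2 + 4·M_3 + 1·M_4 = 6(Δ_3 - Δ_2) = 48
Natural end conditions: M_0 = M_4 = 0.
Forward elimination and back-substitution give M_0 = 0, M_1 = 873/28, M_2 = -327/7, M_3 = 663/28, M_4 = 0.
On [3, 4], s'(t) = b_3 + 2c_3·(t - 3) + 3d_3·(t - 3)² with b_3 = Δ_3 - h_3(2M_3 + M_4)/6 = -277/28, c_3 = M_3/2 = 663/56, d_3 = (M_4 - M_3)/(6h_3) = -221/56. So s'(4) = 109/56.

1.9464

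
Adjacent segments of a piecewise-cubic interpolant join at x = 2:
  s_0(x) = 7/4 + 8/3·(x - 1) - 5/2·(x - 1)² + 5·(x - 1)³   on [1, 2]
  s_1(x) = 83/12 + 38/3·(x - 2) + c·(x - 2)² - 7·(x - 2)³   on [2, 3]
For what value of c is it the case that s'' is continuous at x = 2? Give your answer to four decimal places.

s_0''(x) = -5 + 30·(x - 1), so s_0''(2) = 25. On the right, s_1''(2) = 2c, so c = 25/2.

12.5000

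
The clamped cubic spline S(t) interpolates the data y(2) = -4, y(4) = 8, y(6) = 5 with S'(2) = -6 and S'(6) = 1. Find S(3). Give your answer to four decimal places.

With σ_i denoting the second derivative at x_i, h_i = 2, 2, and Δ_i = (y_(i+1) − y_i)/h_i = 6, -3/2:
  2·σ_0 + 8·σ_1 + 2·σ_2 = 6(Δ_1 - Δ_0) = -45
Clamped end conditions give two more equations: 2h_0·σ_0 + h_0·σ_1 = 6(Δ_0 - S'(2)) = 72 and h_1·σ_1 + 2h_1·σ_2 = 6(S'(6) - Δ_1) = 15.
Forward elimination and back-substitution give σ_0 = 203/8, σ_1 = -59/4, σ_2 = 89/8.
On [2, 4], S(t) = -4 - 6·(t - 2) + 203/16·(t - 2)² - 107/32·(t - 2)³.
With (t - 2) = 1: S(3) = -21/32.

-0.6563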